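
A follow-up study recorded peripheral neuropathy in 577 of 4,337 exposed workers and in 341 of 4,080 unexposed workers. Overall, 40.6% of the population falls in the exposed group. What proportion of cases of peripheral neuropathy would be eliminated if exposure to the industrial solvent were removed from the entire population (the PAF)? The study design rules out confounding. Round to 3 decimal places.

PAF ≈ 0.194

p₁ = P(outcome | exposed) = 577/4337 = 0.13304
p₀ = P(outcome | unexposed) = 341/4080 = 0.083578
Overall risk P(Y=1) = π·p₁ + (1−π)·p₀ = 0.406×0.13304 + 0.594×0.083578 = 0.10366.
Under exogeneity, PAF = [P(Y=1) − p₀] / P(Y=1).
PAF = (0.10366 − 0.083578) / 0.10366 ≈ 0.1937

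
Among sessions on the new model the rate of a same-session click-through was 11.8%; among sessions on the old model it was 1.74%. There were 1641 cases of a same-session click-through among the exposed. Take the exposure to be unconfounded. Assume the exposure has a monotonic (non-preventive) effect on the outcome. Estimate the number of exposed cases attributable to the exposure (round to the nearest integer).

about 1399 cases

p₁ = 0.118, p₀ = 0.0174.
PN = (p₁ − p₀)/p₁ = (0.118 − 0.0174) / 0.118 ≈ 0.85254.
Attributable cases ≈ PN × (exposed cases) = 0.85254 × 1641 ≈ 1399.02.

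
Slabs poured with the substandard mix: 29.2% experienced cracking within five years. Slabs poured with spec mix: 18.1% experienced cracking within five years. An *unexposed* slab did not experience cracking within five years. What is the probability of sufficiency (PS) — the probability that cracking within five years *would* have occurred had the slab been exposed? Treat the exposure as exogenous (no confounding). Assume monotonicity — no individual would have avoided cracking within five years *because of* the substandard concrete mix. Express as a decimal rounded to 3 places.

PS ≈ 0.136

p₁ = 0.292, p₀ = 0.181.
Under exogeneity and monotonicity, PS = (p₁ − p₀) / (1 − p₀).
PS = (0.292 − 0.181) / (1 − 0.181) = 0.111 / 0.819 ≈ 0.1355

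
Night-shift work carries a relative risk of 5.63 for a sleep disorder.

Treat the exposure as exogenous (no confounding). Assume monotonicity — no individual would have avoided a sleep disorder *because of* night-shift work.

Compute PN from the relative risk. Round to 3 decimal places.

PN ≈ 0.822

Under exogeneity and monotonicity, PN = (RR − 1) / RR = 1 − 1/RR.
PN = (5.63 − 1) / 5.63 = 4.63 / 5.63 ≈ 0.8224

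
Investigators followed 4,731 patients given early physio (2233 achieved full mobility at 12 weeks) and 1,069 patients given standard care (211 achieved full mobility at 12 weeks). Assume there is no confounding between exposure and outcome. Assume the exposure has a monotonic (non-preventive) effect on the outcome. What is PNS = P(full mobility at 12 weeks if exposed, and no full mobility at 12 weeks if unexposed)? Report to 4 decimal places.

p₁ = P(outcome | exposed) = 2233/4731 = 0.47199
p₀ = P(outcome | unexposed) = 211/1069 = 0.19738
Under exogeneity and monotonicity, PNS = p₁ − p₀.
PNS = 0.47199 − 0.19738 = 0.27461

PNS ≈ 0.2746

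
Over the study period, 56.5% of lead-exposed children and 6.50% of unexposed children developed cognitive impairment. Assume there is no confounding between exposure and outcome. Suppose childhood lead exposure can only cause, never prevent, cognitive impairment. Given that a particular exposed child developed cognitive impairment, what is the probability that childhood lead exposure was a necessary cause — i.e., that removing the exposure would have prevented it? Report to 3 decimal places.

p₁ = 0.565, p₀ = 0.065.
Under exogeneity and monotonicity, PN = (p₁ − p₀) / p₁.
PN = (0.565 − 0.065) / 0.565 = 0.5 / 0.565 ≈ 0.8850

PN ≈ 0.885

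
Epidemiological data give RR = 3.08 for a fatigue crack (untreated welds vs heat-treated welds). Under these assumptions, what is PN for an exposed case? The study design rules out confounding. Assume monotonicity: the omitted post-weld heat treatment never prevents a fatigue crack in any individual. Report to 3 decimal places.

Under exogeneity and monotonicity, PN = (RR − 1) / RR = 1 − 1/RR.
PN = (3.08 − 1) / 3.08 = 2.08 / 3.08 ≈ 0.6753

PN ≈ 0.675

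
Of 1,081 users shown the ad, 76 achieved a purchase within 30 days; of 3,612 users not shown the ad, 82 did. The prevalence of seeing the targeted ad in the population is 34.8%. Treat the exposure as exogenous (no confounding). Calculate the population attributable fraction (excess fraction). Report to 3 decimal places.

PAF ≈ 0.422

p₁ = P(outcome | exposed) = 76/1081 = 0.070305
p₀ = P(outcome | unexposed) = 82/3612 = 0.022702
Overall risk P(Y=1) = π·p₁ + (1−π)·p₀ = 0.348×0.070305 + 0.652×0.022702 = 0.039268.
Under exogeneity, PAF = [P(Y=1) − p₀] / P(Y=1).
PAF = (0.039268 − 0.022702) / 0.039268 ≈ 0.4219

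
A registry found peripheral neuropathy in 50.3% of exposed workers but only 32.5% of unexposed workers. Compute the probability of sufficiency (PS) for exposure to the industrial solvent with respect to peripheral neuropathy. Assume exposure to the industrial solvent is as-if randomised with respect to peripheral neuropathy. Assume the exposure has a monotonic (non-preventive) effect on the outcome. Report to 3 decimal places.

PS ≈ 0.264

p₁ = 0.503, p₀ = 0.325.
Under exogeneity and monotonicity, PS = (p₁ − p₀) / (1 − p₀).
PS = (0.503 − 0.325) / (1 − 0.325) = 0.178 / 0.675 ≈ 0.2637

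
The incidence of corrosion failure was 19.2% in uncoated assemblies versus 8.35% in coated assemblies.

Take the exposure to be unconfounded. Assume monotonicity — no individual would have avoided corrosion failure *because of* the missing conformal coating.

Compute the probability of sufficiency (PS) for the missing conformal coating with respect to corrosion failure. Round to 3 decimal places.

p₁ = 0.192, p₀ = 0.0835.
Under exogeneity and monotonicity, PS = (p₁ − p₀) / (1 − p₀).
PS = (0.192 − 0.0835) / (1 − 0.0835) = 0.1085 / 0.9165 ≈ 0.1184

PS ≈ 0.118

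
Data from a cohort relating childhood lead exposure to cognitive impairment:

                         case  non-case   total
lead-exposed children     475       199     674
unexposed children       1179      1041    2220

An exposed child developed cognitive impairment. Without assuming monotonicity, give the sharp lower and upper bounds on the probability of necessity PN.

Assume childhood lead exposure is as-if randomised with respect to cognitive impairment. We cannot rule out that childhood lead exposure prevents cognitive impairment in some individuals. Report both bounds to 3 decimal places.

p₁ = P(outcome | exposed) = 475/674 = 0.70475
p₀ = P(outcome | unexposed) = 1179/2220 = 0.53108
Under exogeneity alone the bounds on PN are max{0,(p₁−p₀)/p₁} ≤ PN ≤ min{1,(1−p₀)/p₁}.
  lower = (p₁ − p₀)/p₁ = 0.17367 / 0.70475 ≈ 0.2464
  upper = min{1, (1 − p₀)/p₁} = 0.46892 / 0.70475 ≈ 0.6654

0.246 ≤ PN ≤ 0.665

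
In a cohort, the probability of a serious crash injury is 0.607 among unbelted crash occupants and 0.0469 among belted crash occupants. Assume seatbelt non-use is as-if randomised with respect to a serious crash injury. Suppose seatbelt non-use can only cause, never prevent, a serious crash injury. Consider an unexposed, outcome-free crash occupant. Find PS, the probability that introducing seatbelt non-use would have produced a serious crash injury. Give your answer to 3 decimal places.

PS ≈ 0.588

Let p₁ = 0.607, p₀ = 0.0469.
Under exogeneity and monotonicity, PS = (p₁ − p₀) / (1 − p₀).
PS = (0.607 − 0.0469) / (1 − 0.0469) = 0.5601 / 0.9531 ≈ 0.5877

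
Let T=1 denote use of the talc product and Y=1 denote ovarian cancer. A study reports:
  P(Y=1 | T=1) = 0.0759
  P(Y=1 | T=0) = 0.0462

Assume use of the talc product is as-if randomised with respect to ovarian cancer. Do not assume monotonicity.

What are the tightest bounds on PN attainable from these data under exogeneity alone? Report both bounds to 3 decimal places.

0.391 ≤ PN ≤ 1.000

Let p₁ = 0.0759, p₀ = 0.0462.
Under exogeneity alone the bounds on PN are max{0,(p₁−p₀)/p₁} ≤ PN ≤ min{1,(1−p₀)/p₁}.
  lower = (p₁ − p₀)/p₁ = 0.0297 / 0.0759 ≈ 0.3913
  upper = min{1, (1 − p₀)/p₁} = 0.9538 / 0.0759 ≈ 12.5665 → capped at 1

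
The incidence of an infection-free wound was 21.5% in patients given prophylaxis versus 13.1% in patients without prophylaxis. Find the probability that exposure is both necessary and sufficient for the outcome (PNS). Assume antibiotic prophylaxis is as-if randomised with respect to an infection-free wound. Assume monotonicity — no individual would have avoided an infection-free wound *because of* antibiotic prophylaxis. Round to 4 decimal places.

PNS ≈ 0.0840

p₁ = 0.215, p₀ = 0.131.
Under exogeneity and monotonicity, PNS = p₁ − p₀.
PNS = 0.215 − 0.131 = 0.084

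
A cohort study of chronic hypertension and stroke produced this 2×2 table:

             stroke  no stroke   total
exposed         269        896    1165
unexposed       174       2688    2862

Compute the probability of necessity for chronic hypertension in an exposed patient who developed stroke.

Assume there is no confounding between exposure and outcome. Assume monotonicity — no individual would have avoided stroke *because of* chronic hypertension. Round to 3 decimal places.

p₁ = P(outcome | exposed) = 269/1165 = 0.2309
p₀ = P(outcome | unexposed) = 174/2862 = 0.060797
Under exogeneity and monotonicity, PN = (p₁ − p₀)/p₁.
PN = (0.2309 − 0.060797) / 0.2309 ≈ 0.7367

PN ≈ 0.737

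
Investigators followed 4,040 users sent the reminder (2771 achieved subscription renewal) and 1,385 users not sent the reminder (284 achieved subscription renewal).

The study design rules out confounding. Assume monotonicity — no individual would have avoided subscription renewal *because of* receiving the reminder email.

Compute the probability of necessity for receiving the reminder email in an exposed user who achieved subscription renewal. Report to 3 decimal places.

PN ≈ 0.701

p₁ = P(outcome | exposed) = 2771/4040 = 0.68589
p₀ = P(outcome | unexposed) = 284/1385 = 0.20505
Under exogeneity and monotonicity, PN = (p₁ − p₀) / p₁.
PN = (0.68589 − 0.20505) / 0.68589 = 0.48084 / 0.68589 ≈ 0.7010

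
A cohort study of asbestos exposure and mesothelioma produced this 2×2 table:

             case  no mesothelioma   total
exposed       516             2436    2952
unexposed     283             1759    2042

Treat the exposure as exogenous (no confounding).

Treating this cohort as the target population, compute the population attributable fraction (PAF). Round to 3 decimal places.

p₁ = P(outcome | exposed) = 516/2952 = 0.1748
p₀ = P(outcome | unexposed) = 283/2042 = 0.13859
Exposure prevalence π = 2952/4994 = 0.59111; overall risk P(Y=1) = 0.15999.
Under exogeneity, PAF = [P(Y=1) − p₀]/P(Y=1).
PAF = (0.15999 − 0.13859) / 0.15999 ≈ 0.1338

PAF ≈ 0.134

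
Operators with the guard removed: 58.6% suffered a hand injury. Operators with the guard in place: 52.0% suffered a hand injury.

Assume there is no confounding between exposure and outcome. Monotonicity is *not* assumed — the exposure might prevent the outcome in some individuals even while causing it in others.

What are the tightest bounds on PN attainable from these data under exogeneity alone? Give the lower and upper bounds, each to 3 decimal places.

p₁ = 0.586, p₀ = 0.52.
Under exogeneity alone the bounds on PN are max{0,(p₁−p₀)/p₁} ≤ PN ≤ min{1,(1−p₀)/p₁}.
  lower = (p₁ − p₀)/p₁ = 0.066 / 0.586 ≈ 0.1126
  upper = min{1, (1 − p₀)/p₁} = 0.48 / 0.586 ≈ 0.8191

0.113 ≤ PN ≤ 0.819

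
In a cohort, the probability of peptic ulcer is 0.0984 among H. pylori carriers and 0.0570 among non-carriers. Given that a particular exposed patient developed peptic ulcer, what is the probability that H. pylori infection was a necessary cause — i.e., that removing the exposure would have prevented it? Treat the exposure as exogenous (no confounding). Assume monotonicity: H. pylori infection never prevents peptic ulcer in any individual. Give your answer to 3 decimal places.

PN ≈ 0.421

Let p₁ = 0.0984, p₀ = 0.057.
Under exogeneity and monotonicity, PN = (p₁ − p₀) / p₁.
PN = (0.0984 − 0.057) / 0.0984 = 0.0414 / 0.0984 ≈ 0.4207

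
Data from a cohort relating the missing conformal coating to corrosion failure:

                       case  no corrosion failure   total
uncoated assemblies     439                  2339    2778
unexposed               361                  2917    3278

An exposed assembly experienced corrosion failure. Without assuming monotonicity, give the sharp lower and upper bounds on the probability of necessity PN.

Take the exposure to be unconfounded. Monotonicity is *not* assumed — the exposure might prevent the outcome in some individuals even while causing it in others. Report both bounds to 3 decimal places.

p₁ = P(outcome | exposed) = 439/2778 = 0.15803
p₀ = P(outcome | unexposed) = 361/3278 = 0.11013
Under exogeneity alone the bounds on PN are max{0,(p₁−p₀)/p₁} ≤ PN ≤ min{1,(1−p₀)/p₁}.
  lower = (p₁ − p₀)/p₁ = 0.047899 / 0.15803 ≈ 0.3031
  upper = min{1, (1 − p₀)/p₁} = 0.88987 / 0.15803 ≈ 5.6311 → capped at 1

0.303 ≤ PN ≤ 1.000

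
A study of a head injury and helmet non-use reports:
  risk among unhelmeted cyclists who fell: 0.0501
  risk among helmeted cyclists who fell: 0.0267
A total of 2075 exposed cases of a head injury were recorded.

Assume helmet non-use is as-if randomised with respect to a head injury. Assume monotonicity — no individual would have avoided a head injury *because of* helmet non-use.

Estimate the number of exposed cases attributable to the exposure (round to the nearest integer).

Let p₁ = 0.0501, p₀ = 0.0267.
PN = (p₁ − p₀)/p₁ = (0.0501 − 0.0267) / 0.0501 ≈ 0.46707.
Attributable cases ≈ PN × (exposed cases) = 0.46707 × 2075 ≈ 969.16.

about 969 cases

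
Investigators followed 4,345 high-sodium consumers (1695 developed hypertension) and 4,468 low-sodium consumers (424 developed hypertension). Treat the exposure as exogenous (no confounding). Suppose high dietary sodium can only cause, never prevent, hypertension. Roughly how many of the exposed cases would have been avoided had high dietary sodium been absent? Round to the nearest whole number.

about 1283 cases

p₁ = P(outcome | exposed) = 1695/4345 = 0.3901
p₀ = P(outcome | unexposed) = 424/4468 = 0.094897
PN = (p₁ − p₀)/p₁ = (0.3901 − 0.094897) / 0.3901 ≈ 0.75674.
Attributable cases ≈ PN × (exposed cases) = 0.75674 × 1695 ≈ 1282.67.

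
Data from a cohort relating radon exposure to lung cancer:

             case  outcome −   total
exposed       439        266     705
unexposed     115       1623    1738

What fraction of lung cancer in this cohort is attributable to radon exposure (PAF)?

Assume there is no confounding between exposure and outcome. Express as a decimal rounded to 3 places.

p₁ = P(outcome | exposed) = 439/705 = 0.6227
p₀ = P(outcome | unexposed) = 115/1738 = 0.066168
Exposure prevalence π = 705/2443 = 0.28858; overall risk P(Y=1) = 0.22677.
Under exogeneity, PAF = [P(Y=1) − p₀]/P(Y=1).
PAF = (0.22677 − 0.066168) / 0.22677 ≈ 0.7082

PAF ≈ 0.708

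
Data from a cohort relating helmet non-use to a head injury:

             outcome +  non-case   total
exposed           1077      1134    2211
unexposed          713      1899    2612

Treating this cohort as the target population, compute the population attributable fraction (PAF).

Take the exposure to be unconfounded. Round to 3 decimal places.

PAF ≈ 0.265

p₁ = P(outcome | exposed) = 1077/2211 = 0.48711
p₀ = P(outcome | unexposed) = 713/2612 = 0.27297
Exposure prevalence π = 2211/4823 = 0.45843; overall risk P(Y=1) = 0.37114.
Under exogeneity, PAF = [P(Y=1) − p₀]/P(Y=1).
PAF = (0.37114 − 0.27297) / 0.37114 ≈ 0.2645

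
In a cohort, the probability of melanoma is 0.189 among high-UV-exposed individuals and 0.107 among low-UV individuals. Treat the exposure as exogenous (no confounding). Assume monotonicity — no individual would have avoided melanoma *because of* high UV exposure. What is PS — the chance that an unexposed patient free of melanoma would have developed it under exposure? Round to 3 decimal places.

Let p₁ = 0.189, p₀ = 0.107.
Under exogeneity and monotonicity, PS = (p₁ − p₀) / (1 − p₀).
PS = (0.189 − 0.107) / (1 − 0.107) = 0.082 / 0.893 ≈ 0.0918

PS ≈ 0.092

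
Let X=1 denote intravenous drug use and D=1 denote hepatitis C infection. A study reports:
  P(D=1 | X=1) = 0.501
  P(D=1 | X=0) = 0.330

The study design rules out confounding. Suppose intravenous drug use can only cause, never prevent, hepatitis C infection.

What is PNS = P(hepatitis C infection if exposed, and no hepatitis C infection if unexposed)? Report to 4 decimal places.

Let p₁ = 0.501, p₀ = 0.33.
Under exogeneity and monotonicity, PNS = p₁ − p₀.
PNS = 0.501 − 0.33 = 0.171

PNS ≈ 0.1710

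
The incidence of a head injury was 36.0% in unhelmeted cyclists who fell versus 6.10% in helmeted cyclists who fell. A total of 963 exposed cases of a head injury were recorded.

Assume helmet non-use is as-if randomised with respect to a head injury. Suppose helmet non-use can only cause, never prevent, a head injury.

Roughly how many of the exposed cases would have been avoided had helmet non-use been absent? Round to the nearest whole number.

p₁ = 0.36, p₀ = 0.061.
PN = (p₁ − p₀)/p₁ = (0.36 − 0.061) / 0.36 ≈ 0.83056.
Attributable cases ≈ PN × (exposed cases) = 0.83056 × 963 ≈ 799.83.

about 800 cases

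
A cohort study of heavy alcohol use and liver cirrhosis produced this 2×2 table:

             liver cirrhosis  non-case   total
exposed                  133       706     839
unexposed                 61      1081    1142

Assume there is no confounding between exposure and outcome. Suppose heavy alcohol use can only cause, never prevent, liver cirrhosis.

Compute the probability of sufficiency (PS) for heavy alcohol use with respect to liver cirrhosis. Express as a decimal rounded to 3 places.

p₁ = P(outcome | exposed) = 133/839 = 0.15852
p₀ = P(outcome | unexposed) = 61/1142 = 0.053415
Under exogeneity and monotonicity, PS = (p₁ − p₀)/(1 − p₀).
PS = (0.15852 − 0.053415) / 0.94658 ≈ 0.1110

PS ≈ 0.111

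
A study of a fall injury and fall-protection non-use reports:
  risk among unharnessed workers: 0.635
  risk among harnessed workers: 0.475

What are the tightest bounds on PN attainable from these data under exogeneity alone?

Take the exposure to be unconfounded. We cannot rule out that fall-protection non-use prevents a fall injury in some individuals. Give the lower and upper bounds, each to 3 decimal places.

Let p₁ = 0.635, p₀ = 0.475.
Under exogeneity alone the bounds on PN are max{0,(p₁−p₀)/p₁} ≤ PN ≤ min{1,(1−p₀)/p₁}.
  lower = (p₁ − p₀)/p₁ = 0.16 / 0.635 ≈ 0.2520
  upper = min{1, (1 − p₀)/p₁} = 0.525 / 0.635 ≈ 0.8268

0.252 ≤ PN ≤ 0.827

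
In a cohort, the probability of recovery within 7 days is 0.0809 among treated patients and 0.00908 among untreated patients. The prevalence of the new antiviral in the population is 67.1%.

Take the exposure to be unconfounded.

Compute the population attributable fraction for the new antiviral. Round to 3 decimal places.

Let p₁ = 0.0809, p₀ = 0.00908.
Overall risk P(Y=1) = π·p₁ + (1−π)·p₀ = 0.671×0.0809 + 0.329×0.00908 = 0.057271.
Under exogeneity, PAF = [P(Y=1) − p₀] / P(Y=1).
PAF = (0.057271 − 0.00908) / 0.057271 ≈ 0.8415

PAF ≈ 0.841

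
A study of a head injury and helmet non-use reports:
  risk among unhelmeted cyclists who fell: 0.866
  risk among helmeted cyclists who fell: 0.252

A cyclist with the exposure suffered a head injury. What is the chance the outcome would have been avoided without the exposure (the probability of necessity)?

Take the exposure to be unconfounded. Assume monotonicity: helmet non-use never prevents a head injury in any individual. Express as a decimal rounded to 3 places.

Let p₁ = 0.866, p₀ = 0.252.
Under exogeneity and monotonicity, PN = (p₁ − p₀) / p₁.
PN = (0.866 − 0.252) / 0.866 = 0.614 / 0.866 ≈ 0.7090

PN ≈ 0.709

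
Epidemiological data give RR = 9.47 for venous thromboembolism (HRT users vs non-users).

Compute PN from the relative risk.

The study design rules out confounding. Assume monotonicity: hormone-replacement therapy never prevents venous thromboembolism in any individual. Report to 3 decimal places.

PN ≈ 0.894

Under exogeneity and monotonicity, PN = (RR − 1) / RR = 1 − 1/RR.
PN = (9.47 − 1) / 9.47 = 8.47 / 9.47 ≈ 0.8944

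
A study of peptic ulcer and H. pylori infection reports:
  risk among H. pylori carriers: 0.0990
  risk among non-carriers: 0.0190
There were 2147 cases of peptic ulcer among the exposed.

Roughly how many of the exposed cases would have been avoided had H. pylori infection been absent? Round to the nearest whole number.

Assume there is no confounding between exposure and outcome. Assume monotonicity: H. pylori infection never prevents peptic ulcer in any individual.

about 1735 cases

Let p₁ = 0.099, p₀ = 0.019.
PN = (p₁ − p₀)/p₁ = (0.099 − 0.019) / 0.099 ≈ 0.80808.
Attributable cases ≈ PN × (exposed cases) = 0.80808 × 2147 ≈ 1734.95.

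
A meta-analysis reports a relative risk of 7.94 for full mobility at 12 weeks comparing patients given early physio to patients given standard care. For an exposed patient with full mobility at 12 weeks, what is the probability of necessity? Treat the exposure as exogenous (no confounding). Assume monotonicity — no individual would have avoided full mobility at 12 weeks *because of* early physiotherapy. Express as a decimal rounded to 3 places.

PN ≈ 0.874

Under exogeneity and monotonicity, PN = (RR − 1) / RR = 1 − 1/RR.
PN = (7.94 − 1) / 7.94 = 6.94 / 7.94 ≈ 0.8741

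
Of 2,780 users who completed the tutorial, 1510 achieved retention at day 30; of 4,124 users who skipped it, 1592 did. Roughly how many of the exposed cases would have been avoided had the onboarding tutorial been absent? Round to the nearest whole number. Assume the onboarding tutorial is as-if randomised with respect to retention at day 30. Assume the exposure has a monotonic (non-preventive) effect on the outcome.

p₁ = P(outcome | exposed) = 1510/2780 = 0.54317
p₀ = P(outcome | unexposed) = 1592/4124 = 0.38603
PN = (p₁ − p₀)/p₁ = (0.54317 − 0.38603) / 0.54317 ≈ 0.28929.
Attributable cases ≈ PN × (exposed cases) = 0.28929 × 1510 ≈ 436.83.

about 437 cases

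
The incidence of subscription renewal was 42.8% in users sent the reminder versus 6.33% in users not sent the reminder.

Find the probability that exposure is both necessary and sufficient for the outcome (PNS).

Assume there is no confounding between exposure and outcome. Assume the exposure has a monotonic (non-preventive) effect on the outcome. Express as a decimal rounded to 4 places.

PNS ≈ 0.3647

p₁ = 0.428, p₀ = 0.0633.
Under exogeneity and monotonicity, PNS = p₁ − p₀.
PNS = 0.428 − 0.0633 = 0.3647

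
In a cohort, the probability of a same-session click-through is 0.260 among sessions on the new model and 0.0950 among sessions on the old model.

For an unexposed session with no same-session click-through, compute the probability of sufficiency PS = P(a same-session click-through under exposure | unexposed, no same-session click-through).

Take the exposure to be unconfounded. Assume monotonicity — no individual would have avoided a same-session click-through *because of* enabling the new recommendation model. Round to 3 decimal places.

Let p₁ = 0.26, p₀ = 0.095.
Under exogeneity and monotonicity, PS = (p₁ − p₀) / (1 − p₀).
PS = (0.26 − 0.095) / (1 − 0.095) = 0.165 / 0.905 ≈ 0.1823

PS ≈ 0.182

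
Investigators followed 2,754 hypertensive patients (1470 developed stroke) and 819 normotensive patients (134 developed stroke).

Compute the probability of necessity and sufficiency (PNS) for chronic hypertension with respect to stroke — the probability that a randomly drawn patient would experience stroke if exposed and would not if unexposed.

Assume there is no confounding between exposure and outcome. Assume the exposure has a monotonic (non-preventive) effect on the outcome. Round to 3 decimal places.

p₁ = P(outcome | exposed) = 1470/2754 = 0.53377
p₀ = P(outcome | unexposed) = 134/819 = 0.16361
Under exogeneity and monotonicity, PNS = p₁ − p₀.
PNS = 0.53377 − 0.16361 = 0.37015

PNS ≈ 0.370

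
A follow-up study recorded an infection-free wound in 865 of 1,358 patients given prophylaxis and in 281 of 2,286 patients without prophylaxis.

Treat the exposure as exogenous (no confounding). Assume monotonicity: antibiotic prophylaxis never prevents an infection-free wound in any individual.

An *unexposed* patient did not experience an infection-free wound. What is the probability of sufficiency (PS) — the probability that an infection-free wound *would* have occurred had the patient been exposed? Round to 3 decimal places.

p₁ = P(outcome | exposed) = 865/1358 = 0.63697
p₀ = P(outcome | unexposed) = 281/2286 = 0.12292
Under exogeneity and monotonicity, PS = (p₁ − p₀) / (1 − p₀).
PS = (0.63697 − 0.12292) / (1 − 0.12292) = 0.51404 / 0.87708 ≈ 0.5861

PS ≈ 0.586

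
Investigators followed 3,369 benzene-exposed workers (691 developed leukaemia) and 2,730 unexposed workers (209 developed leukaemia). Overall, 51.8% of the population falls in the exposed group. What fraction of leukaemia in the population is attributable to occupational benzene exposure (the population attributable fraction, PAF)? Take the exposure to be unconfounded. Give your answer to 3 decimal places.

PAF ≈ 0.465

p₁ = P(outcome | exposed) = 691/3369 = 0.20511
p₀ = P(outcome | unexposed) = 209/2730 = 0.076557
Overall risk P(Y=1) = π·p₁ + (1−π)·p₀ = 0.518×0.20511 + 0.482×0.076557 = 0.14314.
Under exogeneity, PAF = [P(Y=1) − p₀] / P(Y=1).
PAF = (0.14314 − 0.076557) / 0.14314 ≈ 0.4652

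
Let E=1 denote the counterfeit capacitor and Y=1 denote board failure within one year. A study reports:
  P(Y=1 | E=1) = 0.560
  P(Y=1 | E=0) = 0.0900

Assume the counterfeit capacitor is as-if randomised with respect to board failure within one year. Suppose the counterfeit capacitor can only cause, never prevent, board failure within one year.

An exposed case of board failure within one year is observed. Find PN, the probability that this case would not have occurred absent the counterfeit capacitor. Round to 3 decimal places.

Let p₁ = 0.56, p₀ = 0.09.
Under exogeneity and monotonicity, PN = (p₁ − p₀) / p₁.
PN = (0.56 − 0.09) / 0.56 = 0.47 / 0.56 ≈ 0.8393

PN ≈ 0.839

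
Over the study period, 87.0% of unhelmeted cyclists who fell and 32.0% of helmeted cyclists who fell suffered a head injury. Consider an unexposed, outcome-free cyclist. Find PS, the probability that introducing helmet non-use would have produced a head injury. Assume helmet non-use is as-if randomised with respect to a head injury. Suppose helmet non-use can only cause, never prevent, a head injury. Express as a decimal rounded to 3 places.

PS ≈ 0.809

p₁ = 0.87, p₀ = 0.32.
Under exogeneity and monotonicity, PS = (p₁ − p₀) / (1 − p₀).
PS = (0.87 − 0.32) / (1 − 0.32) = 0.55 / 0.68 ≈ 0.8088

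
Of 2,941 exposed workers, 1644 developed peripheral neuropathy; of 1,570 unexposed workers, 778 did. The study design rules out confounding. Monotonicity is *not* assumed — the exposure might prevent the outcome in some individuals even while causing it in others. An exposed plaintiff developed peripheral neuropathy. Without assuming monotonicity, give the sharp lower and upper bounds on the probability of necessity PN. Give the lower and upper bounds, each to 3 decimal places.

0.114 ≤ PN ≤ 0.902

p₁ = P(outcome | exposed) = 1644/2941 = 0.55899
p₀ = P(outcome | unexposed) = 778/1570 = 0.49554
Under exogeneity alone the bounds on PN are max{0,(p₁−p₀)/p₁} ≤ PN ≤ min{1,(1−p₀)/p₁}.
  lower = (p₁ − p₀)/p₁ = 0.063452 / 0.55899 ≈ 0.1135
  upper = min{1, (1 − p₀)/p₁} = 0.50446 / 0.55899 ≈ 0.9024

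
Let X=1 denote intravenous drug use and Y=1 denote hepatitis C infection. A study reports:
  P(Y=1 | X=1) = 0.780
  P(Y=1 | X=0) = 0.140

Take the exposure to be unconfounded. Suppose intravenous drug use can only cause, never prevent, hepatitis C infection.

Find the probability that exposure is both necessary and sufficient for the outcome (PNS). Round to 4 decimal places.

PNS ≈ 0.6400

Let p₁ = 0.78, p₀ = 0.14.
Under exogeneity and monotonicity, PNS = p₁ − p₀.
PNS = 0.78 − 0.14 = 0.64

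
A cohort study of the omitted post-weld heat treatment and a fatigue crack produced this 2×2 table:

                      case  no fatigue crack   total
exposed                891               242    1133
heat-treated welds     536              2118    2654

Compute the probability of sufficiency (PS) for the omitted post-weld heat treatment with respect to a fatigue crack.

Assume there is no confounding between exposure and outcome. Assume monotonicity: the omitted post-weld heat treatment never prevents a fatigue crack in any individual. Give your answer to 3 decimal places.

p₁ = P(outcome | exposed) = 891/1133 = 0.78641
p₀ = P(outcome | unexposed) = 536/2654 = 0.20196
Under exogeneity and monotonicity, PS = (p₁ − p₀) / (1 − p₀).
PS = (0.78641 − 0.20196) / (1 − 0.20196) = 0.58445 / 0.79804 ≈ 0.7324

PS ≈ 0.732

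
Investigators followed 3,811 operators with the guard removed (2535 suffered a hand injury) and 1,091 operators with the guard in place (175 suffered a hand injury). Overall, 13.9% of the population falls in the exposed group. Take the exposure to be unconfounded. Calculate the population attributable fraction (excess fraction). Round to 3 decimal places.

p₁ = P(outcome | exposed) = 2535/3811 = 0.66518
p₀ = P(outcome | unexposed) = 175/1091 = 0.1604
Overall risk P(Y=1) = π·p₁ + (1−π)·p₀ = 0.139×0.66518 + 0.861×0.1604 = 0.23057.
Under exogeneity, PAF = [P(Y=1) − p₀] / P(Y=1).
PAF = (0.23057 − 0.1604) / 0.23057 ≈ 0.3043

PAF ≈ 0.304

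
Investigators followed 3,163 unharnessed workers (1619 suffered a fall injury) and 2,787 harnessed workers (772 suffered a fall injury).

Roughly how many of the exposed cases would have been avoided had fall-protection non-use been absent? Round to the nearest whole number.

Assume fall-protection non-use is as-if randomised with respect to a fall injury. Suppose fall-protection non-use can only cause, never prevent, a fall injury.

p₁ = P(outcome | exposed) = 1619/3163 = 0.51186
p₀ = P(outcome | unexposed) = 772/2787 = 0.277
PN = (p₁ − p₀)/p₁ = (0.51186 − 0.277) / 0.51186 ≈ 0.45883.
Attributable cases ≈ PN × (exposed cases) = 0.45883 × 1619 ≈ 742.85.

about 743 cases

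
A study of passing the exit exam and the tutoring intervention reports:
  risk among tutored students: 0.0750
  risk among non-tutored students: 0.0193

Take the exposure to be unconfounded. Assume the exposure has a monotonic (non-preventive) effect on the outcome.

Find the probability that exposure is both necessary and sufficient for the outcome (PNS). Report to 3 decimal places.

PNS ≈ 0.056

Let p₁ = 0.075, p₀ = 0.0193.
Under exogeneity and monotonicity, PNS = p₁ − p₀.
PNS = 0.075 − 0.0193 = 0.0557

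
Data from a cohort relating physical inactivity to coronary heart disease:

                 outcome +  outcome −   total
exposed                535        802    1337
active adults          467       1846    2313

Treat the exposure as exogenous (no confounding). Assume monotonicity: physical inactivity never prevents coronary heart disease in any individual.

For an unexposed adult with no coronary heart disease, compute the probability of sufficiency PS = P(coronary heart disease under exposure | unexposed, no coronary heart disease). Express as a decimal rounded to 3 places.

p₁ = P(outcome | exposed) = 535/1337 = 0.40015
p₀ = P(outcome | unexposed) = 467/2313 = 0.2019
Under exogeneity and monotonicity, PS = (p₁ − p₀)/(1 − p₀).
PS = (0.40015 − 0.2019) / 0.7981 ≈ 0.2484

PS ≈ 0.248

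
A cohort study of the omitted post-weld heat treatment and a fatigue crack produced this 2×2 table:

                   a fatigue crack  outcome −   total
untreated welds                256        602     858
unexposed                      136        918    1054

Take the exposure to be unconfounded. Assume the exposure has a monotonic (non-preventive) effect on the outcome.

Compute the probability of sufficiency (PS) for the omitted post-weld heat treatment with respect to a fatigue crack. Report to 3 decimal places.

PS ≈ 0.194

p₁ = P(outcome | exposed) = 256/858 = 0.29837
p₀ = P(outcome | unexposed) = 136/1054 = 0.12903
Under exogeneity and monotonicity, PS = (p₁ − p₀) / (1 − p₀).
PS = (0.29837 − 0.12903) / (1 − 0.12903) = 0.16934 / 0.87097 ≈ 0.1944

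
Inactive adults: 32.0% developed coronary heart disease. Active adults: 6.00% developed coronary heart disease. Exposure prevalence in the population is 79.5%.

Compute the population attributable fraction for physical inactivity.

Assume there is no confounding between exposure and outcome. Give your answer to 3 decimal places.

PAF ≈ 0.775

p₁ = 0.32, p₀ = 0.06.
Overall risk P(Y=1) = π·p₁ + (1−π)·p₀ = 0.795×0.32 + 0.205×0.06 = 0.2667.
Under exogeneity, PAF = [P(Y=1) − p₀] / P(Y=1).
PAF = (0.2667 − 0.06) / 0.2667 ≈ 0.7750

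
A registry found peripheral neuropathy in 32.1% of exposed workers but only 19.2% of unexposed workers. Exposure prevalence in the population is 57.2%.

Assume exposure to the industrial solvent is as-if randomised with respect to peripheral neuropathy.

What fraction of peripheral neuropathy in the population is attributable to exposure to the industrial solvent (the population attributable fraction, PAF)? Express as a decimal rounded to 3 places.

p₁ = 0.321, p₀ = 0.192.
Overall risk P(Y=1) = π·p₁ + (1−π)·p₀ = 0.572×0.321 + 0.428×0.192 = 0.26579.
Under exogeneity, PAF = [P(Y=1) − p₀] / P(Y=1).
PAF = (0.26579 − 0.192) / 0.26579 ≈ 0.2776

PAF ≈ 0.278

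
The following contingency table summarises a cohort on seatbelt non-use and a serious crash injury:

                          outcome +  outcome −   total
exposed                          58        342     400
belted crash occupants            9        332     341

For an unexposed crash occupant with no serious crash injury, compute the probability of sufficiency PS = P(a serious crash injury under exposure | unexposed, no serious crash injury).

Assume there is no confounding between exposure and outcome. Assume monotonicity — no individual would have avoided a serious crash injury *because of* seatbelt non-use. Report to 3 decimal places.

PS ≈ 0.122

p₁ = P(outcome | exposed) = 58/400 = 0.145
p₀ = P(outcome | unexposed) = 9/341 = 0.026393
Under exogeneity and monotonicity, PS = (p₁ − p₀)/(1 − p₀).
PS = (0.145 − 0.026393) / 0.97361 ≈ 0.1218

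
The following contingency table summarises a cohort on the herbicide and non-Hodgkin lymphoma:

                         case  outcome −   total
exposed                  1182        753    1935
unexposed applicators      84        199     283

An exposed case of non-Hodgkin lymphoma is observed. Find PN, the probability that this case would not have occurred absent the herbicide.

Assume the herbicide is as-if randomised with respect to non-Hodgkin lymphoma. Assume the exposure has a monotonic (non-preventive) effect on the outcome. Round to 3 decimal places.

PN ≈ 0.514

p₁ = P(outcome | exposed) = 1182/1935 = 0.61085
p₀ = P(outcome | unexposed) = 84/283 = 0.29682
Under exogeneity and monotonicity, PN = (p₁ − p₀)/p₁.
PN = (0.61085 − 0.29682) / 0.61085 ≈ 0.5141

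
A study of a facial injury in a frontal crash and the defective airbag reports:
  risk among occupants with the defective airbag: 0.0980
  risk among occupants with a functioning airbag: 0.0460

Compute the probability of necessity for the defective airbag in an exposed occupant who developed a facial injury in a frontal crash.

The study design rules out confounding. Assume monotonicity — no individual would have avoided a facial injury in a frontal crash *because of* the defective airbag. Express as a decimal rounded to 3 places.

Let p₁ = 0.098, p₀ = 0.046.
Under exogeneity and monotonicity, PN = (p₁ − p₀) / p₁.
PN = (0.098 − 0.046) / 0.098 = 0.052 / 0.098 ≈ 0.5306

PN ≈ 0.531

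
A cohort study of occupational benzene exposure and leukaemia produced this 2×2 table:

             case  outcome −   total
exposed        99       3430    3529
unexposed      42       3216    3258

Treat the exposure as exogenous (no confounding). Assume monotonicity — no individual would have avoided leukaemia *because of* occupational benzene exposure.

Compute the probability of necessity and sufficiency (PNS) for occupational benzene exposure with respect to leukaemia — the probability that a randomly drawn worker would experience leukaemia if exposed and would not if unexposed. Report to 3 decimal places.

PNS ≈ 0.015

p₁ = P(outcome | exposed) = 99/3529 = 0.028053
p₀ = P(outcome | unexposed) = 42/3258 = 0.012891
Under exogeneity and monotonicity, PNS = p₁ − p₀.
PNS = 0.028053 − 0.012891 = 0.015162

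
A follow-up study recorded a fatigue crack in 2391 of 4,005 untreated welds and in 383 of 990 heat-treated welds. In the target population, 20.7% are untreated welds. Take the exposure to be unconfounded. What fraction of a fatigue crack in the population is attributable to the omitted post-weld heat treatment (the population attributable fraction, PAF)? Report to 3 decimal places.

PAF ≈ 0.101

p₁ = P(outcome | exposed) = 2391/4005 = 0.597
p₀ = P(outcome | unexposed) = 383/990 = 0.38687
Overall risk P(Y=1) = π·p₁ + (1−π)·p₀ = 0.207×0.597 + 0.793×0.38687 = 0.43037.
Under exogeneity, PAF = [P(Y=1) − p₀] / P(Y=1).
PAF = (0.43037 − 0.38687) / 0.43037 ≈ 0.1011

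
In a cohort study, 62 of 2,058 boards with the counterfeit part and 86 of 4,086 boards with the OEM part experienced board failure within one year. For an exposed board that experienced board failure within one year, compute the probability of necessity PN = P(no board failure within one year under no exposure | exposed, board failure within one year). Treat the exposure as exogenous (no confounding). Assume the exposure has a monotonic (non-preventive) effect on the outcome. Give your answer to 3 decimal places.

p₁ = P(outcome | exposed) = 62/2058 = 0.030126
p₀ = P(outcome | unexposed) = 86/4086 = 0.021047
Under exogeneity and monotonicity, PN = (p₁ − p₀) / p₁.
PN = (0.030126 − 0.021047) / 0.030126 = 0.0090789 / 0.030126 ≈ 0.3014

PN ≈ 0.301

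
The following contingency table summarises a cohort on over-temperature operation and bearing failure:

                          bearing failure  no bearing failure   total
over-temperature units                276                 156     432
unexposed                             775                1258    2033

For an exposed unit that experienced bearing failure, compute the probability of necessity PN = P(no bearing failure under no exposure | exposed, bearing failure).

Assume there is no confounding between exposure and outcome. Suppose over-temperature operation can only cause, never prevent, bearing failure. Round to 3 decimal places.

p₁ = P(outcome | exposed) = 276/432 = 0.63889
p₀ = P(outcome | unexposed) = 775/2033 = 0.38121
Under exogeneity and monotonicity, PN = (p₁ − p₀)/p₁.
PN = (0.63889 − 0.38121) / 0.63889 ≈ 0.4033

PN ≈ 0.403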